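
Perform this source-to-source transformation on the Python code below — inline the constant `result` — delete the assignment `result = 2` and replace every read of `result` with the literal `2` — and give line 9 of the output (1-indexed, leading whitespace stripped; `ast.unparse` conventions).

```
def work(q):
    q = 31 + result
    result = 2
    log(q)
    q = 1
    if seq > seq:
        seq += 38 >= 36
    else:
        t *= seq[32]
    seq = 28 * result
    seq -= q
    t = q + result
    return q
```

Transformed code:
def work(q):
    q = 31 + 2
    log(q)
    q = 1
    if seq > seq:
        seq += 38 >= 36
    else:
        t *= seq[32]
    seq = 28 * 2
    seq -= q
    t = q + 2
    return q

seq = 28 * 2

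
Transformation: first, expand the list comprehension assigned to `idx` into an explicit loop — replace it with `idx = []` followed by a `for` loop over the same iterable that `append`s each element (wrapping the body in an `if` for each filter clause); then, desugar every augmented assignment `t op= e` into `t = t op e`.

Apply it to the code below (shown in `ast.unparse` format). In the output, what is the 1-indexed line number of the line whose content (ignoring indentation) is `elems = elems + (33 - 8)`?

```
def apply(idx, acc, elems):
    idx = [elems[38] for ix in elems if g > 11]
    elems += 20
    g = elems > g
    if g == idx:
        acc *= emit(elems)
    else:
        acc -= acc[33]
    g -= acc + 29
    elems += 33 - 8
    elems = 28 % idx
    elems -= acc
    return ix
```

13

Transformed code:
def apply(idx, acc, elems):
    idx = []
    for ix in elems:
        if g > 11:
            idx.append(elems[38])
    elems = elems + 20
    g = elems > g
    if g == idx:
        acc = acc * emit(elems)
    else:
        acc = acc - acc[33]
    g = g - (acc + 29)
    elems = elems + (33 - 8)
    elems = 28 % idx
    elems = elems - acc
    return ix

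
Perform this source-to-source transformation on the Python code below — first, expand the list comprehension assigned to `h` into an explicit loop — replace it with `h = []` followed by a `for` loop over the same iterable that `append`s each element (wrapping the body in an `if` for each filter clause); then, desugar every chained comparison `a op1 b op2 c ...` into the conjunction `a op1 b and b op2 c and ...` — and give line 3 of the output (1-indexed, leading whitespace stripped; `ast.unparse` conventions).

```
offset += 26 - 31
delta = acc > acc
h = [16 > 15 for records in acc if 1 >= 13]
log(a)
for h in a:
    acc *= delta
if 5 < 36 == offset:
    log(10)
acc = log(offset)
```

h = []

Transformed code:
offset += 26 - 31
delta = acc > acc
h = []
for records in acc:
    if 1 >= 13:
        h.append(16 > 15)
log(a)
for h in a:
    acc *= delta
if 5 < 36 and 36 == offset:
    log(10)
acc = log(offset)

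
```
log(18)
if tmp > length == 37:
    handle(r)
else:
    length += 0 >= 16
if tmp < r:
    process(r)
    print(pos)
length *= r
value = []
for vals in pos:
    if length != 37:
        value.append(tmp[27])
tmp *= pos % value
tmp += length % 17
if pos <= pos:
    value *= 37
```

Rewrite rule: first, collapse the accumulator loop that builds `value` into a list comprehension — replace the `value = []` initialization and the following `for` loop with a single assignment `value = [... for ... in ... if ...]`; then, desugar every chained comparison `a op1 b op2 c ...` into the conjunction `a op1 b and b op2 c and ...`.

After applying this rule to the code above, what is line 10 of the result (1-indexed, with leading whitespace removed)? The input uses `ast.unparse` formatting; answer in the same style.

Transformed code:
log(18)
if tmp > length and length == 37:
    handle(r)
else:
    length += 0 >= 16
if tmp < r:
    process(r)
    print(pos)
length *= r
value = [tmp[27] for vals in pos if length != 37]
tmp *= pos % value
tmp += length % 17
if pos <= pos:
    value *= 37

value = [tmp[27] for vals in pos if length != 37]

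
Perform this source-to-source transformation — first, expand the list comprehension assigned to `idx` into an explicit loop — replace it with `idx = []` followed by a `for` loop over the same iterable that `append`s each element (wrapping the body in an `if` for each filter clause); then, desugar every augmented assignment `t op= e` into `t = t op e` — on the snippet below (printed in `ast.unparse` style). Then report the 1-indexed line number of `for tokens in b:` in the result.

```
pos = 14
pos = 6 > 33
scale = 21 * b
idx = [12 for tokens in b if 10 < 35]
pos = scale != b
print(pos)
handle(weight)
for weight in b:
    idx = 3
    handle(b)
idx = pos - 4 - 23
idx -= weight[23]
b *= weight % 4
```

Transformed code:
pos = 14
pos = 6 > 33
scale = 21 * b
idx = []
for tokens in b:
    if 10 < 35:
        idx.append(12)
pos = scale != b
print(pos)
handle(weight)
for weight in b:
    idx = 3
    handle(b)
idx = pos - 4 - 23
idx = idx - weight[23]
b = b * (weight % 4)

5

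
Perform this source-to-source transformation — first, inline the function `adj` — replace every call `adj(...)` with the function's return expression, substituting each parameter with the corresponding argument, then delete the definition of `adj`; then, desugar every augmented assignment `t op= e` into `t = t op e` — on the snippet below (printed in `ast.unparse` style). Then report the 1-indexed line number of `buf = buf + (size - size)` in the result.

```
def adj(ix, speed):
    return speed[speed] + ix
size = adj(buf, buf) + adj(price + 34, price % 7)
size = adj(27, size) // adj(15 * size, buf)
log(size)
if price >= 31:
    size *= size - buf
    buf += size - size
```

Transformed code:
size = buf[buf] + buf + ((price % 7)[price % 7] + (price + 34))
size = (size[size] + 27) // (buf[buf] + 15 * size)
log(size)
if price >= 31:
    size = size * (size - buf)
    buf = buf + (size - size)

6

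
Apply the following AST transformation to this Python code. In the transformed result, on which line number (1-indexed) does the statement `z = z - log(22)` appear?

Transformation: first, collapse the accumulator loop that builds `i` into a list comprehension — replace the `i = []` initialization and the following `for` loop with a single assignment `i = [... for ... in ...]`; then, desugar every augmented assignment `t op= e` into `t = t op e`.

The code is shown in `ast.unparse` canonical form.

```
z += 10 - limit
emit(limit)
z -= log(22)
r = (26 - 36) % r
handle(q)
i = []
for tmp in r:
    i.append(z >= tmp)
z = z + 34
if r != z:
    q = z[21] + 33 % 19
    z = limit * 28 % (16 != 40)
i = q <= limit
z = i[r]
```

Transformed code:
z = z + (10 - limit)
emit(limit)
z = z - log(22)
r = (26 - 36) % r
handle(q)
i = [z >= tmp for tmp in r]
z = z + 34
if r != z:
    q = z[21] + 33 % 19
    z = limit * 28 % (16 != 40)
i = q <= limit
z = i[r]

3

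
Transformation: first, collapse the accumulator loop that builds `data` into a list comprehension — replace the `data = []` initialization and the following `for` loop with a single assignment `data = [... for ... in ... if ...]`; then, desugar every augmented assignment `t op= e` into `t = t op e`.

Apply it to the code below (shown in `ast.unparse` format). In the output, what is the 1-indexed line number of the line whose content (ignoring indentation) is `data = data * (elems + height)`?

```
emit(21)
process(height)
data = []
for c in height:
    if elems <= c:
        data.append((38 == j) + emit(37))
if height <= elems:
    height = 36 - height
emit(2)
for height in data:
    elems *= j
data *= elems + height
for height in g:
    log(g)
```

9

Transformed code:
emit(21)
process(height)
data = [(38 == j) + emit(37) for c in height if elems <= c]
if height <= elems:
    height = 36 - height
emit(2)
for height in data:
    elems = elems * j
data = data * (elems + height)
for height in g:
    log(g)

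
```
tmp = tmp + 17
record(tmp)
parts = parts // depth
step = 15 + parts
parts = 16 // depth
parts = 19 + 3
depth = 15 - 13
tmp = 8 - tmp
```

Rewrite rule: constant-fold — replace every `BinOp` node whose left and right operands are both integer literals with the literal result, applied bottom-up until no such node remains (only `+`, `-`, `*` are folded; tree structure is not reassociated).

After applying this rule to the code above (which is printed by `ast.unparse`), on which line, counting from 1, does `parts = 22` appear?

6

Transformed code:
tmp = tmp + 17
record(tmp)
parts = parts // depth
step = 15 + parts
parts = 16 // depth
parts = 22
depth = 2
tmp = 8 - tmp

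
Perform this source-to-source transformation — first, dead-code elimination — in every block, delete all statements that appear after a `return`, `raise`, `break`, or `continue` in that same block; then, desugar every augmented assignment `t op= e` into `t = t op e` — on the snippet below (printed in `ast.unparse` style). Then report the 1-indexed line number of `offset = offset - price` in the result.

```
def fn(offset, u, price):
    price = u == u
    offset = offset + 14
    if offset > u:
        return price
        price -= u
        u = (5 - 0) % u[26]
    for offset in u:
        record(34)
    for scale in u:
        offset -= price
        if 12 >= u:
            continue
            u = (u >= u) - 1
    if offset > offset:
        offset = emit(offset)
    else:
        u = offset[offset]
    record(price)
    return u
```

9

Transformed code:
def fn(offset, u, price):
    price = u == u
    offset = offset + 14
    if offset > u:
        return price
    for offset in u:
        record(34)
    for scale in u:
        offset = offset - price
        if 12 >= u:
            continue
    if offset > offset:
        offset = emit(offset)
    else:
        u = offset[offset]
    record(price)
    return u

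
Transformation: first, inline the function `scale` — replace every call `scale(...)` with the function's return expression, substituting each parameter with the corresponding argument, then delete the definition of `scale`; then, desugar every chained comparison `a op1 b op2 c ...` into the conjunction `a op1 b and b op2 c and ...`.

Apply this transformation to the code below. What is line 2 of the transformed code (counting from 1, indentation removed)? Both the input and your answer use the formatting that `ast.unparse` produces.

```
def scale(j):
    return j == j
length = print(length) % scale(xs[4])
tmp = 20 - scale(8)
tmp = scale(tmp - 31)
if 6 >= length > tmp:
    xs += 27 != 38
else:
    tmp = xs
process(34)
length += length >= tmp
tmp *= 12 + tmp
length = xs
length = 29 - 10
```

Transformed code:
length = print(length) % (xs[4] == xs[4])
tmp = 20 - (8 == 8)
tmp = tmp - 31 == tmp - 31
if 6 >= length and length > tmp:
    xs += 27 != 38
else:
    tmp = xs
process(34)
length += length >= tmp
tmp *= 12 + tmp
length = xs
length = 29 - 10

tmp = 20 - (8 == 8)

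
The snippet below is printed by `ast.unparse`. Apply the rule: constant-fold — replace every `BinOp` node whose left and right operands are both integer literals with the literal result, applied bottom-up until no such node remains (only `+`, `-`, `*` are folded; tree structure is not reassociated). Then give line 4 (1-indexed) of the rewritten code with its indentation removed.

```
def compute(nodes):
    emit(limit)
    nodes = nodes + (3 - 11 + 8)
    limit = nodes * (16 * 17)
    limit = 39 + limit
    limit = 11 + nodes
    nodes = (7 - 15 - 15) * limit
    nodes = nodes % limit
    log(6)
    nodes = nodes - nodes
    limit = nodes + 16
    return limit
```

Transformed code:
def compute(nodes):
    emit(limit)
    nodes = nodes + 0
    limit = nodes * 272
    limit = 39 + limit
    limit = 11 + nodes
    nodes = -23 * limit
    nodes = nodes % limit
    log(6)
    nodes = nodes - nodes
    limit = nodes + 16
    return limit

limit = nodes * 272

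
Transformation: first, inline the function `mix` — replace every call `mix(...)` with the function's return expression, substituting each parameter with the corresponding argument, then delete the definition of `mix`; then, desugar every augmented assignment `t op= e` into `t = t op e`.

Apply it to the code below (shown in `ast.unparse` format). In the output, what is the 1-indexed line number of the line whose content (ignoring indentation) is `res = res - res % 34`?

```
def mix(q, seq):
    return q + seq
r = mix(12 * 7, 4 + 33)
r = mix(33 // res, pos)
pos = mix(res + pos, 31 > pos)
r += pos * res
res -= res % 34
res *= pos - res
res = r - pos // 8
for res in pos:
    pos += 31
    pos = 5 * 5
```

Transformed code:
r = 12 * 7 + (4 + 33)
r = 33 // res + pos
pos = res + pos + (31 > pos)
r = r + pos * res
res = res - res % 34
res = res * (pos - res)
res = r - pos // 8
for res in pos:
    pos = pos + 31
    pos = 5 * 5

5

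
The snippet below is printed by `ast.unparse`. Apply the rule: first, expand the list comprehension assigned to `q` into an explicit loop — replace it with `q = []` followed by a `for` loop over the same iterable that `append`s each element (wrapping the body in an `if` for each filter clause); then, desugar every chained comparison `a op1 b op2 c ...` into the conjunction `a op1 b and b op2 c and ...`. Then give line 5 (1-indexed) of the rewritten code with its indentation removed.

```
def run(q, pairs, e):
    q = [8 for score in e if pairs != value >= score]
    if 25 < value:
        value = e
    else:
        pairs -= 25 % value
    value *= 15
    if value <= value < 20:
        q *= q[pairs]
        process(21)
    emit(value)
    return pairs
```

q.append(8)

Transformed code:
def run(q, pairs, e):
    q = []
    for score in e:
        if pairs != value and value >= score:
            q.append(8)
    if 25 < value:
        value = e
    else:
        pairs -= 25 % value
    value *= 15
    if value <= value and value < 20:
        q *= q[pairs]
        process(21)
    emit(value)
    return pairs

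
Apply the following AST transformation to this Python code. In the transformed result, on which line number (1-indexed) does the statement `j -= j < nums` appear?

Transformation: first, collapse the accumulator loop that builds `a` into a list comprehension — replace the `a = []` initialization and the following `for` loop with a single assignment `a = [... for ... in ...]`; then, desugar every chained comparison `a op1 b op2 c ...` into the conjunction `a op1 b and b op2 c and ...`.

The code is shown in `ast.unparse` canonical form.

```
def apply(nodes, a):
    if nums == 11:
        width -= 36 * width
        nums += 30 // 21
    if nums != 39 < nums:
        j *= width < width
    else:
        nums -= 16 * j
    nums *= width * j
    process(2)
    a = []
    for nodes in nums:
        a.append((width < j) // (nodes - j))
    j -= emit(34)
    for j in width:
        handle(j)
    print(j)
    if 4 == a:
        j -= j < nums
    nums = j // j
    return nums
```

17

Transformed code:
def apply(nodes, a):
    if nums == 11:
        width -= 36 * width
        nums += 30 // 21
    if nums != 39 and 39 < nums:
        j *= width < width
    else:
        nums -= 16 * j
    nums *= width * j
    process(2)
    a = [(width < j) // (nodes - j) for nodes in nums]
    j -= emit(34)
    for j in width:
        handle(j)
    print(j)
    if 4 == a:
        j -= j < nums
    nums = j // j
    return nums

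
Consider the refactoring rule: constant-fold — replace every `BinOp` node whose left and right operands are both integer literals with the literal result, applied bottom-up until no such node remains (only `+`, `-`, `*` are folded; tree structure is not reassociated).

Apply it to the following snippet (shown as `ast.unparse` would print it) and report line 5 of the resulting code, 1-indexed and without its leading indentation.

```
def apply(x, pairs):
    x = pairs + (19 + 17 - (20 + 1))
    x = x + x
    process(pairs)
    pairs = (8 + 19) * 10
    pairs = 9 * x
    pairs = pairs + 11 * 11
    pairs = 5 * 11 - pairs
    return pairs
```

Transformed code:
def apply(x, pairs):
    x = pairs + 15
    x = x + x
    process(pairs)
    pairs = 270
    pairs = 9 * x
    pairs = pairs + 121
    pairs = 55 - pairs
    return pairs

pairs = 270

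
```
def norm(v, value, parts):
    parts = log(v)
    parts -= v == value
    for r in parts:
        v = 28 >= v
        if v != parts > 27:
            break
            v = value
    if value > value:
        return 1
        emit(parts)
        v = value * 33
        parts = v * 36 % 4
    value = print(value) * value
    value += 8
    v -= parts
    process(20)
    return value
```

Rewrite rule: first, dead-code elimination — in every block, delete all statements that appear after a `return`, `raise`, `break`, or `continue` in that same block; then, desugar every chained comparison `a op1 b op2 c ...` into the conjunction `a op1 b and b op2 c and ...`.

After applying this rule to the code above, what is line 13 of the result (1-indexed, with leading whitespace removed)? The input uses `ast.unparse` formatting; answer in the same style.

Transformed code:
def norm(v, value, parts):
    parts = log(v)
    parts -= v == value
    for r in parts:
        v = 28 >= v
        if v != parts and parts > 27:
            break
    if value > value:
        return 1
    value = print(value) * value
    value += 8
    v -= parts
    process(20)
    return value

process(20)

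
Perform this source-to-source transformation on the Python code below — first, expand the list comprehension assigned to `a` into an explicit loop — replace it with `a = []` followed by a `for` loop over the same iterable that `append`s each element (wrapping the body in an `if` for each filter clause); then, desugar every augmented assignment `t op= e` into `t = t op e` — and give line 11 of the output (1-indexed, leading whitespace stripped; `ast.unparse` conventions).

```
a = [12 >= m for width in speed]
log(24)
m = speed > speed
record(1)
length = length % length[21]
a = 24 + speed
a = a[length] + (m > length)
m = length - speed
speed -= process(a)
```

Transformed code:
a = []
for width in speed:
    a.append(12 >= m)
log(24)
m = speed > speed
record(1)
length = length % length[21]
a = 24 + speed
a = a[length] + (m > length)
m = length - speed
speed = speed - process(a)

speed = speed - process(a)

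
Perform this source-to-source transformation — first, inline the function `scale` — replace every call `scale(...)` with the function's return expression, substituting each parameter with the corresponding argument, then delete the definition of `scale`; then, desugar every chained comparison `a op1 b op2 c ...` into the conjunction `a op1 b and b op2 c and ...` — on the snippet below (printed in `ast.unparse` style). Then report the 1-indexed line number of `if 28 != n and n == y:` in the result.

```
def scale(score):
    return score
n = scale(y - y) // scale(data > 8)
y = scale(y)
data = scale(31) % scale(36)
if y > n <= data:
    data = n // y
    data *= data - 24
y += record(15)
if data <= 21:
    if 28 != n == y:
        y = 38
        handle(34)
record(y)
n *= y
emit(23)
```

Transformed code:
n = (y - y) // (data > 8)
y = y
data = 31 % 36
if y > n and n <= data:
    data = n // y
    data *= data - 24
y += record(15)
if data <= 21:
    if 28 != n and n == y:
        y = 38
        handle(34)
record(y)
n *= y
emit(23)

9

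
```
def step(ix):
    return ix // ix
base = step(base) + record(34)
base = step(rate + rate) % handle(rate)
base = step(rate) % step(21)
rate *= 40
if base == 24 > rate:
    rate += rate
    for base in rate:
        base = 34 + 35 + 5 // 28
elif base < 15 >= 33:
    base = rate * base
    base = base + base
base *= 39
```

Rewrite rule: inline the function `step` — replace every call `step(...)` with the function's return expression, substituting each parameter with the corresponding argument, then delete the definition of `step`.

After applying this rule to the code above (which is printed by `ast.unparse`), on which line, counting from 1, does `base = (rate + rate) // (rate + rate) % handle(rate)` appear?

Transformed code:
base = base // base + record(34)
base = (rate + rate) // (rate + rate) % handle(rate)
base = rate // rate % (21 // 21)
rate *= 40
if base == 24 > rate:
    rate += rate
    for base in rate:
        base = 34 + 35 + 5 // 28
elif base < 15 >= 33:
    base = rate * base
    base = base + base
base *= 39

2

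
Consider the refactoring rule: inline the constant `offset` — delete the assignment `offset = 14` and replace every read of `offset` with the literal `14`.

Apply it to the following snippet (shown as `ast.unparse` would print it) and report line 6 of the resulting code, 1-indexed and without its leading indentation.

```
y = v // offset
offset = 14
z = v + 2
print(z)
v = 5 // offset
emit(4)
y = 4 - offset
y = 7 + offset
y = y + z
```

Transformed code:
y = v // 14
z = v + 2
print(z)
v = 5 // 14
emit(4)
y = 4 - 14
y = 7 + 14
y = y + z

y = 4 - 14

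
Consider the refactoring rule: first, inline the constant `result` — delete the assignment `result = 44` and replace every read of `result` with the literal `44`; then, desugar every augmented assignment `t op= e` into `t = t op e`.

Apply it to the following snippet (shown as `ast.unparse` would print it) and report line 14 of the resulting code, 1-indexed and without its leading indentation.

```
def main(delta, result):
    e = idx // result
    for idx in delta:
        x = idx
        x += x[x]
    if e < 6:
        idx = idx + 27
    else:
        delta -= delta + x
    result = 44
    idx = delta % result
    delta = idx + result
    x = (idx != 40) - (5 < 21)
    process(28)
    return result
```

return 44

Transformed code:
def main(delta, result):
    e = idx // 44
    for idx in delta:
        x = idx
        x = x + x[x]
    if e < 6:
        idx = idx + 27
    else:
        delta = delta - (delta + x)
    idx = delta % 44
    delta = idx + 44
    x = (idx != 40) - (5 < 21)
    process(28)
    return 44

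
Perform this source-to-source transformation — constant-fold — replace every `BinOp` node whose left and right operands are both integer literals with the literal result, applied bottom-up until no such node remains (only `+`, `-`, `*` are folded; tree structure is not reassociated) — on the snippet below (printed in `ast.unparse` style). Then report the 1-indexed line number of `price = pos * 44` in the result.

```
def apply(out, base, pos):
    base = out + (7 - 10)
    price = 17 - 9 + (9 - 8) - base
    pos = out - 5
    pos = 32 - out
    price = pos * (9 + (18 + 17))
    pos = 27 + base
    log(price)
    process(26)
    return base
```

Transformed code:
def apply(out, base, pos):
    base = out + -3
    price = 9 - base
    pos = out - 5
    pos = 32 - out
    price = pos * 44
    pos = 27 + base
    log(price)
    process(26)
    return base

6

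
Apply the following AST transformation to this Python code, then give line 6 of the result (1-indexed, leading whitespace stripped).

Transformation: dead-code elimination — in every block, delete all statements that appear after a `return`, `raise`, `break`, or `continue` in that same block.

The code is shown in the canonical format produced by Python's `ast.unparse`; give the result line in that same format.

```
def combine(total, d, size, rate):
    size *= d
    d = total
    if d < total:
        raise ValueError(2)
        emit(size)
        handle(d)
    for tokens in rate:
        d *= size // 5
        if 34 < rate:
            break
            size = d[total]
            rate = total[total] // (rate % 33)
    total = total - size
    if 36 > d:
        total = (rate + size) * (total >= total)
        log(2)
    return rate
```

for tokens in rate:

Transformed code:
def combine(total, d, size, rate):
    size *= d
    d = total
    if d < total:
        raise ValueError(2)
    for tokens in rate:
        d *= size // 5
        if 34 < rate:
            break
    total = total - size
    if 36 > d:
        total = (rate + size) * (total >= total)
        log(2)
    return rate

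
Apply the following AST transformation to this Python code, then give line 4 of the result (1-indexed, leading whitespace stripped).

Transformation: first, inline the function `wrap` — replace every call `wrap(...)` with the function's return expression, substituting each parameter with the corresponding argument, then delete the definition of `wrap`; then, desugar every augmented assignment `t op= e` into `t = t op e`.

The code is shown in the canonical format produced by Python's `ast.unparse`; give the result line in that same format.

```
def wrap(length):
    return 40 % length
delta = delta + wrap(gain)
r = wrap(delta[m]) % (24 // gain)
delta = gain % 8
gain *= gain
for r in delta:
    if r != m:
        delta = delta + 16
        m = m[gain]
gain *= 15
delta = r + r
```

gain = gain * gain

Transformed code:
delta = delta + 40 % gain
r = 40 % delta[m] % (24 // gain)
delta = gain % 8
gain = gain * gain
for r in delta:
    if r != m:
        delta = delta + 16
        m = m[gain]
gain = gain * 15
delta = r + r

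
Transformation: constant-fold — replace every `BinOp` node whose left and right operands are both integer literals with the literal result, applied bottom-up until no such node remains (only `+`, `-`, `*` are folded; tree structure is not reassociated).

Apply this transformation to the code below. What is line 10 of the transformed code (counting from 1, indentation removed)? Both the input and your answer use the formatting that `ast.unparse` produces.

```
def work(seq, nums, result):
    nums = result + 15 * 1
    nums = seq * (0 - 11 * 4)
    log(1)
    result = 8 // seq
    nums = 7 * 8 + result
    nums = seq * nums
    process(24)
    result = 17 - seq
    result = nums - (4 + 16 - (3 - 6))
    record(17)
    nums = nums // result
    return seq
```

result = nums - 23

Transformed code:
def work(seq, nums, result):
    nums = result + 15
    nums = seq * -44
    log(1)
    result = 8 // seq
    nums = 56 + result
    nums = seq * nums
    process(24)
    result = 17 - seq
    result = nums - 23
    record(17)
    nums = nums // result
    return seq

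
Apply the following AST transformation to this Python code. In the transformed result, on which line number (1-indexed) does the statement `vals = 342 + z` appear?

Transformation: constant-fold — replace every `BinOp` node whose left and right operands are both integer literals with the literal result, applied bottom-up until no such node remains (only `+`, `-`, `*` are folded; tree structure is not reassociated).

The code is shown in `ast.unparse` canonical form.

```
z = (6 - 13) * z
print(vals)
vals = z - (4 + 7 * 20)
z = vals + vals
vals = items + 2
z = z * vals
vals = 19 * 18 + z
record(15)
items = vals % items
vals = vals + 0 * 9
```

7

Transformed code:
z = -7 * z
print(vals)
vals = z - 144
z = vals + vals
vals = items + 2
z = z * vals
vals = 342 + z
record(15)
items = vals % items
vals = vals + 0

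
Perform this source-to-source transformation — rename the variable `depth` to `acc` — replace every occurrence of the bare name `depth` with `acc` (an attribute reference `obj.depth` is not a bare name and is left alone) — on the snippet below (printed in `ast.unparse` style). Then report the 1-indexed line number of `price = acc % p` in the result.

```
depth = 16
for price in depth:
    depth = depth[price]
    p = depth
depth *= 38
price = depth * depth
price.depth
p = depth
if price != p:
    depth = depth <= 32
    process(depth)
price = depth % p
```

12

Transformed code:
acc = 16
for price in acc:
    acc = acc[price]
    p = acc
acc *= 38
price = acc * acc
price.depth
p = acc
if price != p:
    acc = acc <= 32
    process(acc)
price = acc % p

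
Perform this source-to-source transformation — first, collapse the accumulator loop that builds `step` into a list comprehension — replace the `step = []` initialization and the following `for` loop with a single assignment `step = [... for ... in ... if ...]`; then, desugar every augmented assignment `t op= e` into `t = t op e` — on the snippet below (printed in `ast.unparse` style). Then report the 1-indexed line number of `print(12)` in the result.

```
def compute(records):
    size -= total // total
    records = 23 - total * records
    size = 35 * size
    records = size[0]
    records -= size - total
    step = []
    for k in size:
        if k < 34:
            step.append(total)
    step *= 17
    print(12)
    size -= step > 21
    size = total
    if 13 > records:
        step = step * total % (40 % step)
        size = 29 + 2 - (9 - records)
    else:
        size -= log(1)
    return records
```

9

Transformed code:
def compute(records):
    size = size - total // total
    records = 23 - total * records
    size = 35 * size
    records = size[0]
    records = records - (size - total)
    step = [total for k in size if k < 34]
    step = step * 17
    print(12)
    size = size - (step > 21)
    size = total
    if 13 > records:
        step = step * total % (40 % step)
        size = 29 + 2 - (9 - records)
    else:
        size = size - log(1)
    return records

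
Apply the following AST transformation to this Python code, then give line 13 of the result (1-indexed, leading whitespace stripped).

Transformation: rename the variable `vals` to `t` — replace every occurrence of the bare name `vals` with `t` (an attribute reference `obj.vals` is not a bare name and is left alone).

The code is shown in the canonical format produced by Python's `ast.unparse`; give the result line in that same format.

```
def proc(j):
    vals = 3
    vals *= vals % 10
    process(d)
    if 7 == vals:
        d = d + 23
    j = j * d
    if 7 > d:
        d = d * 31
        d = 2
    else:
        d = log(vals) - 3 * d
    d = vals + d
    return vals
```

Transformed code:
def proc(j):
    t = 3
    t *= t % 10
    process(d)
    if 7 == t:
        d = d + 23
    j = j * d
    if 7 > d:
        d = d * 31
        d = 2
    else:
        d = log(t) - 3 * d
    d = t + d
    return t

d = t + d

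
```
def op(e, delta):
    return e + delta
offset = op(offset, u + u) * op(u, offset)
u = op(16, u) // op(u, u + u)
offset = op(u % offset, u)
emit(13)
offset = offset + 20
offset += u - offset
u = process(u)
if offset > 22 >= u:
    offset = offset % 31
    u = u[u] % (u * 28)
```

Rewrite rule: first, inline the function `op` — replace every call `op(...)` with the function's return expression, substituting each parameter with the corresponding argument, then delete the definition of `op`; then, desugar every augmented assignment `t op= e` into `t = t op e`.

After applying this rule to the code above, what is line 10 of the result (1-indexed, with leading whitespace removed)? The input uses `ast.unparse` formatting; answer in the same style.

u = u[u] % (u * 28)

Transformed code:
offset = (offset + (u + u)) * (u + offset)
u = (16 + u) // (u + (u + u))
offset = u % offset + u
emit(13)
offset = offset + 20
offset = offset + (u - offset)
u = process(u)
if offset > 22 >= u:
    offset = offset % 31
    u = u[u] % (u * 28)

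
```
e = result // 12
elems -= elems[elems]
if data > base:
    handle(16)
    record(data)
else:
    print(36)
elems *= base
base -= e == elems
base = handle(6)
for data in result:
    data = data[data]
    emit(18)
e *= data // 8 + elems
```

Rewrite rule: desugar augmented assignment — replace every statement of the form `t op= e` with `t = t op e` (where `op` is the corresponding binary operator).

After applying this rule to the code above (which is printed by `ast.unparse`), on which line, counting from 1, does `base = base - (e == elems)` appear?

Transformed code:
e = result // 12
elems = elems - elems[elems]
if data > base:
    handle(16)
    record(data)
else:
    print(36)
elems = elems * base
base = base - (e == elems)
base = handle(6)
for data in result:
    data = data[data]
    emit(18)
e = e * (data // 8 + elems)

9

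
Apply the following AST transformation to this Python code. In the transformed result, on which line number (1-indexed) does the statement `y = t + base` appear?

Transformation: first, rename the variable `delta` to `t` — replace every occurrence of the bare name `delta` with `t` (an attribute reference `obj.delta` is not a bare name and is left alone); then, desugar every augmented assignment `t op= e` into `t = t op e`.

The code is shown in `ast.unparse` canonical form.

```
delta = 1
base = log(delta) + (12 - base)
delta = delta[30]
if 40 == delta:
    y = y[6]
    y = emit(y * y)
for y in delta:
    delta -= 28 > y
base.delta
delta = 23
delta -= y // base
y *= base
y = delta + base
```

13

Transformed code:
t = 1
base = log(t) + (12 - base)
t = t[30]
if 40 == t:
    y = y[6]
    y = emit(y * y)
for y in t:
    t = t - (28 > y)
base.delta
t = 23
t = t - y // base
y = y * base
y = t + base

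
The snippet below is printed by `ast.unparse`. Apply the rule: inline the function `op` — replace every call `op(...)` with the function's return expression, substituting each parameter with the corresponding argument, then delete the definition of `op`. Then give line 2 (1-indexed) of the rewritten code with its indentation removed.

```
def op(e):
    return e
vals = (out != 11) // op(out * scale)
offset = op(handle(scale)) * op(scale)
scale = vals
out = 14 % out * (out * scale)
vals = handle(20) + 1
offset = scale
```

Transformed code:
vals = (out != 11) // (out * scale)
offset = handle(scale) * scale
scale = vals
out = 14 % out * (out * scale)
vals = handle(20) + 1
offset = scale

offset = handle(scale) * scale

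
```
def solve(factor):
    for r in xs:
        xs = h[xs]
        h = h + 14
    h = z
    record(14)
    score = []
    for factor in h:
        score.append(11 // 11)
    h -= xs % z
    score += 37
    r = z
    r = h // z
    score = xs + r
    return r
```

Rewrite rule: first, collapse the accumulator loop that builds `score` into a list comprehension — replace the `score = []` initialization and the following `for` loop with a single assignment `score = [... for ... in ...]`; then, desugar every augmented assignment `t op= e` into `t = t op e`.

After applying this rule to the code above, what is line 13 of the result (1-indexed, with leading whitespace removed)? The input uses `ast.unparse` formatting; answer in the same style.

return r

Transformed code:
def solve(factor):
    for r in xs:
        xs = h[xs]
        h = h + 14
    h = z
    record(14)
    score = [11 // 11 for factor in h]
    h = h - xs % z
    score = score + 37
    r = z
    r = h // z
    score = xs + r
    return r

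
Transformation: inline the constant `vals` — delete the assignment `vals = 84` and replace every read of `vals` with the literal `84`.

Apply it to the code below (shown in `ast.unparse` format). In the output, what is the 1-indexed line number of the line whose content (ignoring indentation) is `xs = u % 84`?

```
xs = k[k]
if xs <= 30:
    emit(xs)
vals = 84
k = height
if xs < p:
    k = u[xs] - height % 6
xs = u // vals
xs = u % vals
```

Transformed code:
xs = k[k]
if xs <= 30:
    emit(xs)
k = height
if xs < p:
    k = u[xs] - height % 6
xs = u // 84
xs = u % 84

8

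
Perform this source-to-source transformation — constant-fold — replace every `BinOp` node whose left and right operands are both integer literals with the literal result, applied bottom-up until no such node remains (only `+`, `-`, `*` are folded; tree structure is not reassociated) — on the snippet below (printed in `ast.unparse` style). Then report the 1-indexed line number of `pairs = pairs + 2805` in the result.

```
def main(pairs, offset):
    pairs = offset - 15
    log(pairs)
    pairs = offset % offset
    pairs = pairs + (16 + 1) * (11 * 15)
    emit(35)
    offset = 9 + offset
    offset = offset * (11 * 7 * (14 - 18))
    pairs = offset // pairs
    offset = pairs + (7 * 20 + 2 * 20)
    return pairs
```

Transformed code:
def main(pairs, offset):
    pairs = offset - 15
    log(pairs)
    pairs = offset % offset
    pairs = pairs + 2805
    emit(35)
    offset = 9 + offset
    offset = offset * -308
    pairs = offset // pairs
    offset = pairs + 180
    return pairs

5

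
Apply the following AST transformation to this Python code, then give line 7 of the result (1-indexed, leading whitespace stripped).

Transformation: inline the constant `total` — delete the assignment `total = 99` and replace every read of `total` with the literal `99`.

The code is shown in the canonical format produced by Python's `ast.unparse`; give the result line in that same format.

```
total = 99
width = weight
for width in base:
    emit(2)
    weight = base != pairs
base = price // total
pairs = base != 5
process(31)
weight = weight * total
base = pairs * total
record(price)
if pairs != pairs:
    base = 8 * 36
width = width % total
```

process(31)

Transformed code:
width = weight
for width in base:
    emit(2)
    weight = base != pairs
base = price // 99
pairs = base != 5
process(31)
weight = weight * 99
base = pairs * 99
record(price)
if pairs != pairs:
    base = 8 * 36
width = width % 99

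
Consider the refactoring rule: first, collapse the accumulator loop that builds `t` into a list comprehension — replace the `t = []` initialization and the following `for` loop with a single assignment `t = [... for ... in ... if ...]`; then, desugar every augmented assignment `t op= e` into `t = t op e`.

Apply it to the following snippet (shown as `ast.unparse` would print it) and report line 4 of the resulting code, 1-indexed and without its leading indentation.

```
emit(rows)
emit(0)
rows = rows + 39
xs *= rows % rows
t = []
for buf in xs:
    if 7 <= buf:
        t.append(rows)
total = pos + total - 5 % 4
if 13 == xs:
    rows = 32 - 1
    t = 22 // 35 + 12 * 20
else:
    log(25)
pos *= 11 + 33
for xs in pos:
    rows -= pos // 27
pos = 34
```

xs = xs * (rows % rows)

Transformed code:
emit(rows)
emit(0)
rows = rows + 39
xs = xs * (rows % rows)
t = [rows for buf in xs if 7 <= buf]
total = pos + total - 5 % 4
if 13 == xs:
    rows = 32 - 1
    t = 22 // 35 + 12 * 20
else:
    log(25)
pos = pos * (11 + 33)
for xs in pos:
    rows = rows - pos // 27
pos = 34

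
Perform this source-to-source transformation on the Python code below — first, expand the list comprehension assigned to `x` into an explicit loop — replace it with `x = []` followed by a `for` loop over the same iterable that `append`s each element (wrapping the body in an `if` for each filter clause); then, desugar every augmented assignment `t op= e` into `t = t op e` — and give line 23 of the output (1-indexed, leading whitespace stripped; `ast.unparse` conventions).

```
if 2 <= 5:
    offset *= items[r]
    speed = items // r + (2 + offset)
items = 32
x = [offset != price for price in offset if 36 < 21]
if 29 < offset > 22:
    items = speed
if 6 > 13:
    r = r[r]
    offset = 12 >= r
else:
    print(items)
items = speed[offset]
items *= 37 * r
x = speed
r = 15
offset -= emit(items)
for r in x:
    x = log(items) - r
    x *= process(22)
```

Transformed code:
if 2 <= 5:
    offset = offset * items[r]
    speed = items // r + (2 + offset)
items = 32
x = []
for price in offset:
    if 36 < 21:
        x.append(offset != price)
if 29 < offset > 22:
    items = speed
if 6 > 13:
    r = r[r]
    offset = 12 >= r
else:
    print(items)
items = speed[offset]
items = items * (37 * r)
x = speed
r = 15
offset = offset - emit(items)
for r in x:
    x = log(items) - r
    x = x * process(22)

x = x * process(22)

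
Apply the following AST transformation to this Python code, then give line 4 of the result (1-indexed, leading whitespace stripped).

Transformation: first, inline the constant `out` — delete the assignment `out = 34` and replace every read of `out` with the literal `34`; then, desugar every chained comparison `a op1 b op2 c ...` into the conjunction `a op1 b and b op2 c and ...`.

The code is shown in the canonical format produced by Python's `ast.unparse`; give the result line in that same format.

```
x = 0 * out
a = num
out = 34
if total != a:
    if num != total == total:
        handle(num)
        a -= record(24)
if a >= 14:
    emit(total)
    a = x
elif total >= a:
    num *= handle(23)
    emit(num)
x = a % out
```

Transformed code:
x = 0 * 34
a = num
if total != a:
    if num != total and total == total:
        handle(num)
        a -= record(24)
if a >= 14:
    emit(total)
    a = x
elif total >= a:
    num *= handle(23)
    emit(num)
x = a % 34

if num != total and total == total: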